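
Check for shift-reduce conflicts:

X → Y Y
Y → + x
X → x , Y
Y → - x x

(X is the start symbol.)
No shift-reduce conflicts

Augment with X' → X and build the canonical LR(0) collection (I0 = CLOSURE({[X' → . X]}), then GOTO on every symbol after a dot until no new states appear). It has 12 states:
  I0: { [X → . Y Y], [X → . x , Y], [X' → . X], [Y → . + x], [Y → . - x x] }  — shift
  I1: { [Y → + . x] }  — shift
  I2: { [Y → - . x x] }  — shift
  I3: { [X' → X .] }  — accept
  I4: { [X → Y . Y], [Y → . + x], [Y → . - x x] }  — shift
  I5: { [X → x . , Y] }  — shift
  I6: { [X → x , . Y], [Y → . + x], [Y → . - x x] }  — shift
  I7: { [X → x , Y .] }  — reduce
  I8: { [X → Y Y .] }  — reduce
  I9: { [Y → - x . x] }  — shift
  I10: { [Y → - x x .] }  — reduce
  I11: { [Y → + x .] }  — reduce

No state contains both a complete item and a shift item.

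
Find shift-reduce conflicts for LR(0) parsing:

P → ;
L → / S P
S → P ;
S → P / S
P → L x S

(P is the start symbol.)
No shift-reduce conflicts

Augment with P' → P and build the canonical LR(0) collection (I0 = CLOSURE({[P' → . P]}), then GOTO on every symbol after a dot until no new states appear). It has 13 states:
  I0: { [L → . / S P], [P → . ;], [P → . L x S], [P' → . P] }  — shift
  I1: { [L → . / S P], [L → / . S P], [P → . ;], [P → . L x S], [S → . P / S], [S → . P ;] }  — shift
  I2: { [P → ; .] }  — reduce
  I3: { [P → L . x S] }  — shift
  I4: { [P' → P .] }  — accept
  I5: { [L → . / S P], [P → . ;], [P → . L x S], [P → L x . S], [S → . P / S], [S → . P ;] }  — shift
  I6: { [S → P . / S], [S → P . ;] }  — shift
  I7: { [P → L x S .] }  — reduce
  I8: { [L → . / S P], [P → . ;], [P → . L x S], [S → . P / S], [S → . P ;], [S → P / . S] }  — shift
  I9: { [S → P ; .] }  — reduce
  I10: { [S → P / S .] }  — reduce
  I11: { [L → . / S P], [L → / S . P], [P → . ;], [P → . L x S] }  — shift
  I12: { [L → / S P .] }  — reduce

No state contains both a complete item and a shift item.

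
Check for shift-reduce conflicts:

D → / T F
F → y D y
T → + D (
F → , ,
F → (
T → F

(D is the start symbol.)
No shift-reduce conflicts

A shift-reduce conflict occurs when an LR(0) state has both:
  - a complete (reduce) item [A → α .] (dot at the end), and
  - a shift item [B → β . c γ] (dot before a terminal).

Augment with D' → D and build the canonical LR(0) collection (I0 = CLOSURE({[D' → . D]}), then GOTO on every symbol after a dot until no new states appear). It has 15 states:
  I0: { [D → . / T F], [D' → . D] }  — shift
  I1: { [D → / . T F], [F → . (], [F → . , ,], [F → . y D y], [T → . + D (], [T → . F] }  — shift
  I2: { [D' → D .] }  — accept
  I3: { [F → ( .] }  — reduce
  I4: { [D → . / T F], [T → + . D (] }  — shift
  I5: { [F → , . ,] }  — shift
  I6: { [T → F .] }  — reduce
  I7: { [D → / T . F], [F → . (], [F → . , ,], [F → . y D y] }  — shift
  I8: { [D → . / T F], [F → y . D y] }  — shift
  I9: { [F → y D . y] }  — shift
  I10: { [F → y D y .] }  — reduce
  I11: { [D → / T F .] }  — reduce
  I12: { [F → , , .] }  — reduce
  I13: { [T → + D . (] }  — shift
  I14: { [T → + D ( .] }  — reduce

No state contains both a complete item and a shift item.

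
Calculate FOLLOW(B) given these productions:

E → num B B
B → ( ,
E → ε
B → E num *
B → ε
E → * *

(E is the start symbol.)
To compute FOLLOW(B), find every occurrence of B on a right-hand side N → α B β: add FIRST(β) \ {ε}, and if β is empty or nullable also add FOLLOW(N). Iterate to a fixed point.

In E → num B B: B is followed by B, add FIRST(B) \ {ε} = { '(', '*', 'num' }
  B is nullable, so also add FOLLOW(E)
In E → num B B: B is at the end, add FOLLOW(E)

The FOLLOW sets referred to above (computed the same way, to a fixed point):
  FOLLOW(E) = { $, 'num' }

Taking the union: FOLLOW(B) = { $, '(', '*', 'num' }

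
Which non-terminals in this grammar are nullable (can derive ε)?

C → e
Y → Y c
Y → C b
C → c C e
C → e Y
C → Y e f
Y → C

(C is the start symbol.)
None

A non-terminal is nullable if it can derive ε (the empty string): either it has an ε-production, or it has a production whose right-hand side consists entirely of nullable non-terminals.

There are no ε-productions, so no non-terminal can derive ε.
No non-terminals are nullable.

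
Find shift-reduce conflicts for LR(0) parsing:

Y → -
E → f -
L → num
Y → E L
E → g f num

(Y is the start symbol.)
A shift-reduce conflict occurs when an LR(0) state has both:
  - a complete (reduce) item [A → α .] (dot at the end), and
  - a shift item [B → β . c γ] (dot before a terminal).

Augment with Y' → Y and build the canonical LR(0) collection (I0 = CLOSURE({[Y' → . Y]}), then GOTO on every symbol after a dot until no new states appear). It has 11 states:
  I0: { [E → . f -], [E → . g f num], [Y → . -], [Y → . E L], [Y' → . Y] }  — shift
  I1: { [Y → - .] }  — reduce
  I2: { [L → . num], [Y → E . L] }  — shift
  I3: { [Y' → Y .] }  — accept
  I4: { [E → f . -] }  — shift
  I5: { [E → g . f num] }  — shift
  I6: { [E → g f . num] }  — shift
  I7: { [E → g f num .] }  — reduce
  I8: { [E → f - .] }  — reduce
  I9: { [Y → E L .] }  — reduce
  I10: { [L → num .] }  — reduce

No state contains both a complete item and a shift item.

Answer: No shift-reduce conflicts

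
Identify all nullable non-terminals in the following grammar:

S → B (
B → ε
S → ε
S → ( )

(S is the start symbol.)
{ 'B', 'S' }

A non-terminal is nullable if it can derive ε (the empty string): either it has an ε-production, or it has a production whose right-hand side consists entirely of nullable non-terminals.

ε-productions: B → ε, S → ε
So B, S are immediately nullable.
Every non-terminal is now nullable.
Nullable = { 'B', 'S' }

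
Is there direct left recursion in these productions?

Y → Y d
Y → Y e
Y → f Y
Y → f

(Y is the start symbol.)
Direct left recursion occurs when N → N α for some non-terminal N (the right-hand side begins with the left-hand side itself).

Y → Y d: LEFT RECURSIVE (starts with Y)
Y → Y e: LEFT RECURSIVE (starts with Y)
Y → f Y: starts with f
Y → f: starts with f

The grammar has direct left recursion on: Y.

Answer: Yes, Y is left-recursive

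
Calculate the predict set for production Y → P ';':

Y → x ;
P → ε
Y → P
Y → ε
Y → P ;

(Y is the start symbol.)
PREDICT(Y → P ';') = (FIRST(RHS) \ {ε}) ∪ (FOLLOW(Y) if ε ∈ FIRST(RHS), i.e. RHS ⇒* ε)
FIRST(P) = { ε }
FIRST(P ';') = { ';' }
ε ∉ FIRST(P ';'), so FOLLOW(Y) is not added.
PREDICT(Y → P ';') = { ';' }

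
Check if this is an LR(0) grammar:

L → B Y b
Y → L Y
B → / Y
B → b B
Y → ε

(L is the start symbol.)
No. Shift-reduce conflict between [Y → .] and [B → . / Y]

A grammar is LR(0) if no state in the canonical LR(0) collection has:
  - both a shift item (dot before a terminal) and a complete item (shift-reduce conflict), or
  - two or more complete items (reduce-reduce conflict; the accept item [L' → L .] counts as a complete item here).

Augment with L' → L and build the canonical LR(0) collection (I0 = CLOSURE({[L' → . L]}), then GOTO on every symbol after a dot until no new states appear). It has 11 states:
  I0: { [B → . / Y], [B → . b B], [L → . B Y b], [L' → . L] }  — shift
  I1: { [B → . / Y], [B → . b B], [B → / . Y], [L → . B Y b], [Y → . L Y], [Y → .] }  — shift, reduce
  I2: { [B → . / Y], [B → . b B], [L → . B Y b], [L → B . Y b], [Y → . L Y], [Y → .] }  — shift, reduce
  I3: { [L' → L .] }  — accept
  I4: { [B → . / Y], [B → . b B], [B → b . B] }  — shift
  I5: { [B → b B .] }  — reduce
  I6: { [B → . / Y], [B → . b B], [L → . B Y b], [Y → . L Y], [Y → .], [Y → L . Y] }  — shift, reduce
  I7: { [L → B Y . b] }  — shift
  I8: { [L → B Y b .] }  — reduce
  I9: { [Y → L Y .] }  — reduce
  I10: { [B → / Y .] }  — reduce

Conflict in state I1:
  Shift-reduce conflict between [Y → .] and [B → . / Y]
So the grammar is NOT LR(0).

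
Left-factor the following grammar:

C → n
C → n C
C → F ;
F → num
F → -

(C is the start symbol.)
Left-factoring transforms A → αβ₁ | αβ₂ into A → αA' and A' → β₁ | β₂
(α is the longest common prefix among the alternatives). Repeat until
no nonterminal has two alternatives with a common prefix.

Round 1: C has alternatives sharing prefix 'n'. Introduce C': C → n C'
  Add: C' → ε
  Add: C' → C

No remaining common prefixes — done.

Resulting grammar:
C → n C'
C' → ε
C' → C
C → F ;
F → num
F → -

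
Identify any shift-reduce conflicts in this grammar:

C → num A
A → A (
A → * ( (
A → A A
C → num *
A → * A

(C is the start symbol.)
Yes — I3: [C → num * .] vs [A → . * ( (]; I4: [C → num A .] vs [A → . * ( (]; I7: [A → A A .] vs [A → . * ( (]; I9: [A → * A .] vs [A → . * ( (]

A shift-reduce conflict occurs when an LR(0) state has both:
  - a complete (reduce) item [A → α .] (dot at the end), and
  - a shift item [B → β . c γ] (dot before a terminal).

Augment with C' → C and build the canonical LR(0) collection (I0 = CLOSURE({[C' → . C]}), then GOTO on every symbol after a dot until no new states appear). It has 11 states:
  I0: { [C → . num *], [C → . num A], [C' → . C] }  — shift
  I1: { [C' → C .] }  — accept
  I2: { [A → . * ( (], [A → . * A], [A → . A (], [A → . A A], [C → num . *], [C → num . A] }  — shift
  I3: { [A → * . ( (], [A → * . A], [A → . * ( (], [A → . * A], [A → . A (], [A → . A A], [C → num * .] }  — shift, reduce
  I4: { [A → . * ( (], [A → . * A], [A → . A (], [A → . A A], [A → A . (], [A → A . A], [C → num A .] }  — shift, reduce
  I5: { [A → A ( .] }  — reduce
  I6: { [A → * . ( (], [A → * . A], [A → . * ( (], [A → . * A], [A → . A (], [A → . A A] }  — shift
  I7: { [A → . * ( (], [A → . * A], [A → . A (], [A → . A A], [A → A . (], [A → A . A], [A → A A .] }  — shift, reduce
  I8: { [A → * ( . (] }  — shift
  I9: { [A → * A .], [A → . * ( (], [A → . * A], [A → . A (], [A → . A A], [A → A . (], [A → A . A] }  — shift, reduce
  I10: { [A → * ( ( .] }  — reduce

I3 contains reduce item [C → num * .] and shift items [A → . * ( (], [A → * . ( (], [A → . * A] — shift-reduce conflict.
I4 contains reduce item [C → num A .] and shift items [A → . * ( (], [A → . * A], [A → A . (] — shift-reduce conflict.
I7 contains reduce item [A → A A .] and shift items [A → . * ( (], [A → . * A], [A → A . (] — shift-reduce conflict.
I9 contains reduce item [A → * A .] and shift items [A → . * ( (], [A → . * A], [A → A . (] — shift-reduce conflict.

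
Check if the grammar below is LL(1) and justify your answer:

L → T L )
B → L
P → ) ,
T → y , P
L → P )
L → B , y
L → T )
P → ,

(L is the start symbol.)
Relevant sets:
  FIRST(T) = { 'y' }
  FIRST(P) = { ')', ',' }
  FIRST(B) = { ')', ',', 'y' }

For L:
  PREDICT(L → T L ')') = { 'y' }
  PREDICT(L → P ')') = { ')', ',' }
  PREDICT(L → B ',' y) = { ')', ',', 'y' }
  PREDICT(L → T ')') = { 'y' }
For P:
  PREDICT(P → ')' ',') = { ')' }
  PREDICT(P → ',') = { ',' }
B, T have a single production, so nothing to check there.

Conflict found: Predict set conflict for L: { 'y' }
The grammar is NOT LL(1).

Answer: No. Predict set conflict for L: { 'y' }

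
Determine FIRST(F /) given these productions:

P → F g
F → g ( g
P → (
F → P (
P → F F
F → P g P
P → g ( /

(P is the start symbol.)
FIRST sets of the non-terminals involved (from the grammar, by fixed-point iteration):
  FIRST(F) = { '(', 'g' }

To compute FIRST(F /), process the symbols left to right:
Symbol F is a non-terminal. Add FIRST(F) \ {ε} = { '(', 'g' }
F is not nullable (ε ∉ FIRST(F)), so stop here.
FIRST(F /) = { '(', 'g' }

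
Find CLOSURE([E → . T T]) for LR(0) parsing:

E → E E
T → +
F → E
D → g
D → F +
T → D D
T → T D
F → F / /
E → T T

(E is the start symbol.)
To compute CLOSURE, for each item [A → α.Bβ] where B is a non-terminal, add [B → .γ] for all productions B → γ; repeat for the newly added items until nothing changes.

Start with: [E → . T T]
  [E → . T T] has the dot before T: add [T → . +], [T → . D D], [T → . T D]
  [T → . D D] has the dot before D: add [D → . g], [D → . F +]
  [D → . F +] has the dot before F: add [F → . E], [F → . F / /]
  [F → . E] has the dot before E: add [E → . E E]
No further items can be added.

CLOSURE = { [D → . F +], [D → . g], [E → . E E], [E → . T T], [F → . E], [F → . F / /], [T → . +], [T → . D D], [T → . T D] }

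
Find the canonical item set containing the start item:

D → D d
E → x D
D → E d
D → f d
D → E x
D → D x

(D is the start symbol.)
{ [D → . D d], [D → . D x], [D → . E d], [D → . E x], [D → . f d], [D' → . D], [E → . x D] }

First, augment the grammar with D' → D
I₀ = CLOSURE({ [D' → . D] }):
  [D' → . D] has the dot before D: add [D → . D d], [D → . E d], [D → . f d], [D → . E x], [D → . D x]
  [D → . E d] has the dot before E: add [E → . x D]
No further items can be added.

I₀ = { [D → . D d], [D → . D x], [D → . E d], [D → . E x], [D → . f d], [D' → . D], [E → . x D] }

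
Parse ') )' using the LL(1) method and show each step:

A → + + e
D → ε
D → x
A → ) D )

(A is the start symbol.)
Stack is shown with the top on the left.

Stack    Input  Action
----------------------
A $      ) ) $  output A → ) D )
) D ) $  ) ) $  match ')'
D ) $    ) $    output D → ε
) $      ) $    match ')'
$        $      accept

The string is accepted.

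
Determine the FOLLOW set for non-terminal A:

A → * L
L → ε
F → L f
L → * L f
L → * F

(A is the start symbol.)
{ $ }

A is the start symbol, so $ ∈ FOLLOW(A).
A does not occur on any right-hand side.

Taking the union: FOLLOW(A) = { $ }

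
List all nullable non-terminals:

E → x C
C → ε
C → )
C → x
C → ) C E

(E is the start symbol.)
{ 'C' }

ε-productions: C → ε
So C is immediately nullable.
No further non-terminal can be added: every production for the remaining non-terminals contains a terminal or a non-nullable non-terminal.
Nullable = { 'C' }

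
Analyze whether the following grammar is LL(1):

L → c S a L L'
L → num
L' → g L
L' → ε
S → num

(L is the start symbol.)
No. Predict set conflict for L': { 'g' }

A grammar is LL(1) if for each non-terminal N with multiple productions, the predict sets of those productions are pairwise disjoint, where PREDICT(N → α) = (FIRST(α) \ {ε}) ∪ (FOLLOW(N) if α ⇒* ε).

Relevant sets:
  FOLLOW(L') = { $, 'g' }

For L:
  PREDICT(L → c S a L L') = { 'c' }
  PREDICT(L → num) = { 'num' }
For L':
  PREDICT(L' → g L) = { 'g' }
  PREDICT(L' → ε) = { $, 'g' }
S has a single production, so nothing to check there.

Conflict found: Predict set conflict for L': { 'g' }
The grammar is NOT LL(1).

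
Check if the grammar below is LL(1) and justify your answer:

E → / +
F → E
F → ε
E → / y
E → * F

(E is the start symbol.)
Relevant sets:
  FIRST(E) = { '*', '/' }
  FOLLOW(F) = { $ }

For E:
  PREDICT(E → '/' '+') = { '/' }
  PREDICT(E → '/' y) = { '/' }
  PREDICT(E → '*' F) = { '*' }
For F:
  PREDICT(F → E) = { '*', '/' }
  PREDICT(F → ε) = { $ }

Conflict found: Predict set conflict for E: { '/' }
The grammar is NOT LL(1).

Answer: No. Predict set conflict for E: { '/' }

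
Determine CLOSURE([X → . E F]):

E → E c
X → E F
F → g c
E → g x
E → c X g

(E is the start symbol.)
{ [E → . E c], [E → . c X g], [E → . g x], [X → . E F] }

To compute CLOSURE, for each item [A → α.Bβ] where B is a non-terminal, add [B → .γ] for all productions B → γ; repeat for the newly added items until nothing changes.

Start with: [X → . E F]
  [X → . E F] has the dot before E: add [E → . E c], [E → . g x], [E → . c X g]
No further items can be added.

CLOSURE = { [E → . E c], [E → . c X g], [E → . g x], [X → . E F] }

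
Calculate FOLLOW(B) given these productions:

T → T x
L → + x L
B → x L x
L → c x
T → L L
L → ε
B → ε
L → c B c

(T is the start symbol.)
In L → c B c: B is followed by c, add FIRST(c) \ {ε} = { 'c' }

Taking the union: FOLLOW(B) = { 'c' }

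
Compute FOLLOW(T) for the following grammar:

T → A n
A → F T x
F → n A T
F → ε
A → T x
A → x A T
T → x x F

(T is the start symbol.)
To compute FOLLOW(T), find every occurrence of T on a right-hand side N → α T β: add FIRST(β) \ {ε}, and if β is empty or nullable also add FOLLOW(N). Iterate to a fixed point.

T is the start symbol, so $ ∈ FOLLOW(T).
In A → F T x: T is followed by x, add FIRST(x) \ {ε} = { 'x' }
In F → n A T: T is at the end, add FOLLOW(F)
In A → T x: T is followed by x, add FIRST(x) \ {ε} = { 'x' }
In A → x A T: T is at the end, add FOLLOW(A)

The FOLLOW sets referred to above (computed the same way, to a fixed point):
  FOLLOW(F) = { $, 'n', 'x' }
  FOLLOW(A) = { 'n', 'x' }

Taking the union: FOLLOW(T) = { $, 'n', 'x' }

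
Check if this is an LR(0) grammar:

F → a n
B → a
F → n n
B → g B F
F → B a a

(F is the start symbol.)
A grammar is LR(0) if no state in the canonical LR(0) collection has:
  - both a shift item (dot before a terminal) and a complete item (shift-reduce conflict), or
  - two or more complete items (reduce-reduce conflict; the accept item [F' → F .] counts as a complete item here).

Augment with F' → F and build the canonical LR(0) collection (I0 = CLOSURE({[F' → . F]}), then GOTO on every symbol after a dot until no new states appear). It has 13 states:
  I0: { [B → . a], [B → . g B F], [F → . B a a], [F → . a n], [F → . n n], [F' → . F] }  — shift
  I1: { [F → B . a a] }  — shift
  I2: { [F' → F .] }  — accept
  I3: { [B → a .], [F → a . n] }  — shift, reduce
  I4: { [B → . a], [B → . g B F], [B → g . B F] }  — shift
  I5: { [F → n . n] }  — shift
  I6: { [F → n n .] }  — reduce
  I7: { [B → . a], [B → . g B F], [B → g B . F], [F → . B a a], [F → . a n], [F → . n n] }  — shift
  I8: { [B → a .] }  — reduce
  I9: { [B → g B F .] }  — reduce
  I10: { [F → a n .] }  — reduce
  I11: { [F → B a . a] }  — shift
  I12: { [F → B a a .] }  — reduce

Conflict in state I3:
  Shift-reduce conflict between [B → a .] and [F → a . n]
So the grammar is NOT LR(0).

Answer: No. Shift-reduce conflict between [B → a .] and [F → a . n]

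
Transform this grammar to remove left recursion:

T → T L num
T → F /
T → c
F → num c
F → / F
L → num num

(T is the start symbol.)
T → F / T'
T → c T'
T' → L num T'
T' → ε
F → num c
F → / F
L → num num

T is directly left-recursive. The standard transformation for
  A → A α₁ | ... | A α_m | β₁ | ... | β_n
is
  A  → β₁ A' | ... | β_n A'
  A' → α₁ A' | ... | α_m A' | ε

T → F / becomes T → F / T'
T → c becomes T → c T'
T → T L num becomes T' → L num T'
Add T' → ε

Productions for other non-terminals are unchanged:
  F → num c
  F → / F
  L → num num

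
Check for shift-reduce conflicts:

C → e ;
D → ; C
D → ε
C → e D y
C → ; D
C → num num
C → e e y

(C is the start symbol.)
Augment with C' → C and build the canonical LR(0) collection (I0 = CLOSURE({[C' → . C]}), then GOTO on every symbol after a dot until no new states appear). It has 14 states:
  I0: { [C → . ; D], [C → . e ;], [C → . e D y], [C → . e e y], [C → . num num], [C' → . C] }  — shift
  I1: { [C → ; . D], [D → . ; C], [D → .] }  — shift, reduce
  I2: { [C' → C .] }  — accept
  I3: { [C → e . ;], [C → e . D y], [C → e . e y], [D → . ; C], [D → .] }  — shift, reduce
  I4: { [C → num . num] }  — shift
  I5: { [C → num num .] }  — reduce
  I6: { [C → . ; D], [C → . e ;], [C → . e D y], [C → . e e y], [C → . num num], [C → e ; .], [D → ; . C] }  — shift, reduce
  I7: { [C → e D . y] }  — shift
  I8: { [C → e e . y] }  — shift
  I9: { [C → e e y .] }  — reduce
  I10: { [C → e D y .] }  — reduce
  I11: { [D → ; C .] }  — reduce
  I12: { [C → . ; D], [C → . e ;], [C → . e D y], [C → . e e y], [C → . num num], [D → ; . C] }  — shift
  I13: { [C → ; D .] }  — reduce

I1 contains reduce item [D → .] and shift item [D → . ; C] — shift-reduce conflict.
I3 contains reduce item [D → .] and shift items [C → e . ;], [C → e . e y], [D → . ; C] — shift-reduce conflict.
I6 contains reduce item [C → e ; .] and shift items [C → . ; D], [C → . e ;], [C → . e D y], [C → . e e y], [C → . num num] — shift-reduce conflict.

Answer: Yes — I1: [D → .] vs [D → . ; C]; I3: [D → .] vs [C → e . ;]; I6: [C → e ; .] vs [C → . ; D]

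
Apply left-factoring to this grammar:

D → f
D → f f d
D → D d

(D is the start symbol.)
Left-factoring transforms A → αβ₁ | αβ₂ into A → αA' and A' → β₁ | β₂
(α is the longest common prefix among the alternatives). Repeat until
no nonterminal has two alternatives with a common prefix.

Round 1: D has alternatives sharing prefix 'f'. Introduce D': D → f D'
  Add: D' → ε
  Add: D' → f d

No remaining common prefixes — done.

Resulting grammar:
D → f D'
D' → ε
D' → f d
D → D d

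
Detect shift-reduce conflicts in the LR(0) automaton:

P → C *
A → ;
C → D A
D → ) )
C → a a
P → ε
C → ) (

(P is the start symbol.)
Augment with P' → P and build the canonical LR(0) collection (I0 = CLOSURE({[P' → . P]}), then GOTO on every symbol after a dot until no new states appear). It has 12 states:
  I0: { [C → . ) (], [C → . D A], [C → . a a], [D → . ) )], [P → . C *], [P → .], [P' → . P] }  — shift, reduce
  I1: { [C → ) . (], [D → ) . )] }  — shift
  I2: { [P → C . *] }  — shift
  I3: { [A → . ;], [C → D . A] }  — shift
  I4: { [P' → P .] }  — accept
  I5: { [C → a . a] }  — shift
  I6: { [C → a a .] }  — reduce
  I7: { [A → ; .] }  — reduce
  I8: { [C → D A .] }  — reduce
  I9: { [P → C * .] }  — reduce
  I10: { [C → ) ( .] }  — reduce
  I11: { [D → ) ) .] }  — reduce

I0 contains reduce item [P → .] and shift items [C → . ) (], [C → . a a], [D → . ) )] — shift-reduce conflict.

Answer: Yes — I0: [P → .] vs [C → . ) (]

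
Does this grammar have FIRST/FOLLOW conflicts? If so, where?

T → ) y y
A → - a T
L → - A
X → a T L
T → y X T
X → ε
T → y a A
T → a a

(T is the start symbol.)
Yes. X → a T L with FOLLOW(X) on { 'a' }

Nullable non-terminals: X.

X: nullable alternative(s) X → ε; FOLLOW(X) = { ')', 'a', 'y' }
  X → a T L: FIRST \ {ε} = { 'a' } — overlaps FOLLOW(X) on { 'a' }: CONFLICT
  X → ε: FIRST \ {ε} = { } — this is the only nullable alternative, skip

A, L, T have no nullable alternative, so no FIRST/FOLLOW check is needed there.

So the grammar has 1 FIRST/FOLLOW conflict (marked CONFLICT above).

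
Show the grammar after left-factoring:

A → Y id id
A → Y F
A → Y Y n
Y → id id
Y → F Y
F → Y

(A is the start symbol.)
A → Y A'
A' → id id
A' → F
A' → Y n
Y → id id
Y → F Y
F → Y

Left-factoring transforms A → αβ₁ | αβ₂ into A → αA' and A' → β₁ | β₂
(α is the longest common prefix among the alternatives). Repeat until
no nonterminal has two alternatives with a common prefix.

Round 1: A has alternatives sharing prefix 'Y'. Introduce A': A → Y A'
  Add: A' → id id
  Add: A' → F
  Add: A' → Y n

No remaining common prefixes — done.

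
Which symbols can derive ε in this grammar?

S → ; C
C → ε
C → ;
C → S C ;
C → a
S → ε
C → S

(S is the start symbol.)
{ 'C', 'S' }

A non-terminal is nullable if it can derive ε (the empty string): either it has an ε-production, or it has a production whose right-hand side consists entirely of nullable non-terminals.

ε-productions: C → ε, S → ε
So C, S are immediately nullable.
Every non-terminal is now nullable.
Nullable = { 'C', 'S' }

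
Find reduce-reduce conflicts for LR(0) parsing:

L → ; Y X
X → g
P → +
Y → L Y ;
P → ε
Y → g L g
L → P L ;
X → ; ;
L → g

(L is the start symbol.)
Yes — I10: [L → g .] vs [P → .]

Augment with L' → L and build the canonical LR(0) collection (I0 = CLOSURE({[L' → . L]}), then GOTO on every symbol after a dot until no new states appear). It has 19 states:
  I0: { [L → . ; Y X], [L → . P L ;], [L → . g], [L' → . L], [P → . +], [P → .] }  — shift, reduce
  I1: { [P → + .] }  — reduce
  I2: { [L → . ; Y X], [L → . P L ;], [L → . g], [L → ; . Y X], [P → . +], [P → .], [Y → . L Y ;], [Y → . g L g] }  — shift, reduce
  I3: { [L' → L .] }  — accept
  I4: { [L → . ; Y X], [L → . P L ;], [L → . g], [L → P . L ;], [P → . +], [P → .] }  — shift, reduce
  I5: { [L → g .] }  — reduce
  I6: { [L → P L . ;] }  — shift
  I7: { [L → P L ; .] }  — reduce
  I8: { [L → . ; Y X], [L → . P L ;], [L → . g], [P → . +], [P → .], [Y → . L Y ;], [Y → . g L g], [Y → L . Y ;] }  — shift, reduce
  I9: { [L → ; Y . X], [X → . ; ;], [X → . g] }  — shift
  I10: { [L → . ; Y X], [L → . P L ;], [L → . g], [L → g .], [P → . +], [P → .], [Y → g . L g] }  — shift, 2 reduces
  I11: { [Y → g L . g] }  — shift
  I12: { [Y → g L g .] }  — reduce
  I13: { [X → ; . ;] }  — shift
  I14: { [L → ; Y X .] }  — reduce
  I15: { [X → g .] }  — reduce
  I16: { [X → ; ; .] }  — reduce
  I17: { [Y → L Y . ;] }  — shift
  I18: { [Y → L Y ; .] }  — reduce

I10 contains complete items [L → g .], [P → .] — reduce-reduce conflict.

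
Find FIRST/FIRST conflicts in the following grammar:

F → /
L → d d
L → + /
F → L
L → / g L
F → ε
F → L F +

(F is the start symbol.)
A FIRST/FIRST conflict occurs when two productions N → α and N → β for the same non-terminal have FIRST(α) ∩ FIRST(β) ≠ ∅ (with ε ∈ FIRST of a nullable right-hand side, so two nullable alternatives also conflict).

FIRST sets of the non-terminals at (or reachable through a nullable prefix from) the front of some alternative:
  FIRST(L) = { '+', '/', 'd' }

Productions for F:
  F → /: FIRST = { '/' }
  F → L: FIRST = { '+', '/', 'd' }
  F → ε: FIRST = { ε }
  F → L F +: FIRST = { '+', '/', 'd' }
Productions for L:
  L → d d: FIRST = { 'd' }
  L → + /: FIRST = { '+' }
  L → / g L: FIRST = { '/' }

Conflict for F: F → / and F → L
  Overlap: { '/' }
Conflict for F: F → / and F → L F +
  Overlap: { '/' }
Conflict for F: F → L and F → L F +
  Overlap: { '+', '/', 'd' }

Answer: Yes. F → '/' / F → L on { '/' }; F → '/' / F → L F '+' on { '/' }; F → L / F → L F '+' on { '+', '/', 'd' }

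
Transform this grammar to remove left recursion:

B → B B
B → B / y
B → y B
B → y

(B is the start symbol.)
B is directly left-recursive. The standard transformation for
  A → A α₁ | ... | A α_m | β₁ | ... | β_n
is
  A  → β₁ A' | ... | β_n A'
  A' → α₁ A' | ... | α_m A' | ε

B → y B becomes B → y B B'
B → y becomes B → y B'
B → B B becomes B' → B B'
B → B / y becomes B' → / y B'
Add B' → ε

Resulting grammar:
B → y B B'
B → y B'
B' → B B'
B' → / y B'
B' → ε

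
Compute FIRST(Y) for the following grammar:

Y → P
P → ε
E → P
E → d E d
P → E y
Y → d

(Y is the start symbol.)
{ 'd', 'y', ε }

To compute FIRST(Y), examine every production with Y on the left-hand side, reading each right-hand side left to right until a non-nullable symbol is reached.

FIRST sets of the other non-terminals involved (by the same procedure, iterated to a fixed point):
  FIRST(P) = { 'd', 'y', ε }

From Y → P:
  - P is a non-terminal: add FIRST(P) \ {ε} = { 'd', 'y' }
    P is nullable and nothing follows, so the whole right-hand side can vanish: ε ∈ FIRST(Y)
From Y → d:
  - d is a terminal: add 'd' and stop

Collecting: FIRST(Y) = { 'd', 'y', ε }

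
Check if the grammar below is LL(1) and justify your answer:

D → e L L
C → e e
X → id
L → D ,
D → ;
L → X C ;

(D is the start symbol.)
A grammar is LL(1) if for each non-terminal N with multiple productions, the predict sets of those productions are pairwise disjoint, where PREDICT(N → α) = (FIRST(α) \ {ε}) ∪ (FOLLOW(N) if α ⇒* ε).

Relevant sets:
  FIRST(D) = { ';', 'e' }
  FIRST(X) = { 'id' }

For D:
  PREDICT(D → e L L) = { 'e' }
  PREDICT(D → ';') = { ';' }
For L:
  PREDICT(L → D ',') = { ';', 'e' }
  PREDICT(L → X C ';') = { 'id' }
C, X have a single production, so nothing to check there.

All predict sets are disjoint. The grammar IS LL(1).

Answer: Yes, the grammar is LL(1).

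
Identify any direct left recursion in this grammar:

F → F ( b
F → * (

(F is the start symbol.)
Direct left recursion occurs when N → N α for some non-terminal N (the right-hand side begins with the left-hand side itself).

F → F ( b: LEFT RECURSIVE (starts with F)
F → * (: starts with '*'

The grammar has direct left recursion on: F.

Answer: Yes, F is left-recursive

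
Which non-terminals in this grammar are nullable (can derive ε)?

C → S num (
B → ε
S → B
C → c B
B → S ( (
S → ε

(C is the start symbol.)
{ 'B', 'S' }

A non-terminal is nullable if it can derive ε (the empty string): either it has an ε-production, or it has a production whose right-hand side consists entirely of nullable non-terminals.

ε-productions: B → ε, S → ε
So B, S are immediately nullable.
No further non-terminal can be added: every production for the remaining non-terminals contains a terminal or a non-nullable non-terminal.
Nullable = { 'B', 'S' }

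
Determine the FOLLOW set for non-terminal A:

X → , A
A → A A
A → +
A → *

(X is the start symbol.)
To compute FOLLOW(A), find every occurrence of A on a right-hand side N → α A β: add FIRST(β) \ {ε}, and if β is empty or nullable also add FOLLOW(N). Iterate to a fixed point.

In X → , A: A is at the end, add FOLLOW(X)
In A → A A: A is followed by A, add FIRST(A) \ {ε} = { '*', '+' }
In A → A A: A is at the end; this adds FOLLOW(A) to itself — nothing new

The FOLLOW sets referred to above (computed the same way, to a fixed point):
  FOLLOW(X) = { $ }

Taking the union: FOLLOW(A) = { $, '*', '+' }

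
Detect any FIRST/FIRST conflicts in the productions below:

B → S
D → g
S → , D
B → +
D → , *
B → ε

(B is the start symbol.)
No FIRST/FIRST conflicts.

A FIRST/FIRST conflict occurs when two productions N → α and N → β for the same non-terminal have FIRST(α) ∩ FIRST(β) ≠ ∅ (with ε ∈ FIRST of a nullable right-hand side, so two nullable alternatives also conflict).

FIRST sets of the non-terminals at (or reachable through a nullable prefix from) the front of some alternative:
  FIRST(S) = { ',' }

Productions for B:
  B → S: FIRST = { ',' }
  B → +: FIRST = { '+' }
  B → ε: FIRST = { ε }
Productions for D:
  D → g: FIRST = { 'g' }
  D → , *: FIRST = { ',' }
S has only one production, so no FIRST/FIRST conflict is possible there.

All alternatives of each non-terminal have pairwise disjoint FIRST sets.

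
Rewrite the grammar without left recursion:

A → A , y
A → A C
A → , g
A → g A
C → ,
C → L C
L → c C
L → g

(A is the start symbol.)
A is directly left-recursive. The standard transformation for
  A → A α₁ | ... | A α_m | β₁ | ... | β_n
is
  A  → β₁ A' | ... | β_n A'
  A' → α₁ A' | ... | α_m A' | ε

A → , g becomes A → , g A'
A → g A becomes A → g A A'
A → A , y becomes A' → , y A'
A → A C becomes A' → C A'
Add A' → ε

Productions for other non-terminals are unchanged:
  C → ,
  C → L C
  L → c C
  L → g

Resulting grammar:
A → , g A'
A → g A A'
A' → , y A'
A' → C A'
A' → ε
C → ,
C → L C
L → c C
L → g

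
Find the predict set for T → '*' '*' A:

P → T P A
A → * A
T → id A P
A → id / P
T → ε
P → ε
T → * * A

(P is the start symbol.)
{ '*' }

PREDICT(T → '*' '*' A) = (FIRST(RHS) \ {ε}) ∪ (FOLLOW(T) if ε ∈ FIRST(RHS), i.e. RHS ⇒* ε)
FIRST('*' '*' A) = { '*' }
ε ∉ FIRST('*' '*' A), so FOLLOW(T) is not added.
PREDICT(T → '*' '*' A) = { '*' }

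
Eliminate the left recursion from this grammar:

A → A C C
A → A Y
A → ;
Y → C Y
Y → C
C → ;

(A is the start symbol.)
A → ; A'
A' → C C A'
A' → Y A'
A' → ε
Y → C Y
Y → C
C → ;

A is directly left-recursive. The standard transformation for
  A → A α₁ | ... | A α_m | β₁ | ... | β_n
is
  A  → β₁ A' | ... | β_n A'
  A' → α₁ A' | ... | α_m A' | ε

A → ; becomes A → ; A'
A → A C C becomes A' → C C A'
A → A Y becomes A' → Y A'
Add A' → ε

Productions for other non-terminals are unchanged:
  Y → C Y
  Y → C
  C → ;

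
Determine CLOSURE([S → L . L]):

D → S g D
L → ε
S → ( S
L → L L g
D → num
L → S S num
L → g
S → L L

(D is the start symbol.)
Start with: [S → L . L]
  [S → L . L] has the dot before L: add [L → .], [L → . L L g], [L → . S S num], [L → . g]
  [L → . S S num] has the dot before S: add [S → . ( S], [S → . L L]
No further items can be added.

CLOSURE = { [L → . L L g], [L → . S S num], [L → . g], [L → .], [S → . ( S], [S → . L L], [S → L . L] }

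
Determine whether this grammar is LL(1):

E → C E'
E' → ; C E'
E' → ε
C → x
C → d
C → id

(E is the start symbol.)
Yes, the grammar is LL(1).

Relevant sets:
  FOLLOW(E') = { $ }

For E':
  PREDICT(E' → ';' C E') = { ';' }
  PREDICT(E' → ε) = { $ }
For C:
  PREDICT(C → x) = { 'x' }
  PREDICT(C → d) = { 'd' }
  PREDICT(C → id) = { 'id' }
E has a single production, so nothing to check there.

All predict sets are disjoint. The grammar IS LL(1).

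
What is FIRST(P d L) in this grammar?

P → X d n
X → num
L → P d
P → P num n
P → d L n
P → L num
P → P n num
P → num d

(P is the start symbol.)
FIRST sets of the non-terminals involved (from the grammar, by fixed-point iteration):
  FIRST(P) = { 'd', 'num' }

To compute FIRST(P d L), process the symbols left to right:
Symbol P is a non-terminal. Add FIRST(P) \ {ε} = { 'd', 'num' }
P is not nullable (ε ∉ FIRST(P)), so stop here.
FIRST(P d L) = { 'd', 'num' }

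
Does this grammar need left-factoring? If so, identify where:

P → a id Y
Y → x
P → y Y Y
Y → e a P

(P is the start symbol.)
No, left-factoring is not needed

Left-factoring is needed when two productions for the same non-terminal
share a common prefix on the right-hand side.

Productions for P:
  P → a id Y
  P → y Y Y
Productions for Y:
  Y → x
  Y → e a P

No common prefixes found.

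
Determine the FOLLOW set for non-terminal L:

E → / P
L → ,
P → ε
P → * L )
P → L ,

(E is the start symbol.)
{ ')', ',' }

To compute FOLLOW(L), find every occurrence of L on a right-hand side N → α L β: add FIRST(β) \ {ε}, and if β is empty or nullable also add FOLLOW(N). Iterate to a fixed point.

In P → * L ): L is followed by ')', add FIRST(')') \ {ε} = { ')' }
In P → L ,: L is followed by ',', add FIRST(',') \ {ε} = { ',' }

Taking the union: FOLLOW(L) = { ')', ',' }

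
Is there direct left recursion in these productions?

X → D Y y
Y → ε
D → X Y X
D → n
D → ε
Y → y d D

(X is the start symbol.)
Direct left recursion occurs when N → N α for some non-terminal N (the right-hand side begins with the left-hand side itself).

X → D Y y: starts with D
Y → ε: starts with ε
D → X Y X: starts with X
D → n: starts with n
D → ε: starts with ε
Y → y d D: starts with y

No direct left recursion found.

Answer: No direct left recursion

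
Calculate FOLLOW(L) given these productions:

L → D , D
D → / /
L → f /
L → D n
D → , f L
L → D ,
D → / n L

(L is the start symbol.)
L is the start symbol, so $ ∈ FOLLOW(L).
In D → , f L: L is at the end, add FOLLOW(D)
In D → / n L: L is at the end, add FOLLOW(D)

The FOLLOW sets referred to above (computed the same way, to a fixed point):
  FOLLOW(D) = { $, ',', 'n' }

Taking the union: FOLLOW(L) = { $, ',', 'n' }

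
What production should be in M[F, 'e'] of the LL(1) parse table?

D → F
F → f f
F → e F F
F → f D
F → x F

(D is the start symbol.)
To find M[F, 'e'], we find productions for F where 'e' is in the predict set (PREDICT(N → α) = (FIRST(α) \ {ε}) ∪ (FOLLOW(N) if α ⇒* ε)).

F → f f: PREDICT = { 'f' }
F → e F F: PREDICT = { 'e' }
  'e' is in predict set, so this production goes in M[F, 'e']
F → f D: PREDICT = { 'f' }
F → x F: PREDICT = { 'x' }

M[F, 'e'] = F → e F F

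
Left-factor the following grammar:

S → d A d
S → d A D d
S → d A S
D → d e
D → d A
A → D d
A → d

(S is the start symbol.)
Left-factoring transforms A → αβ₁ | αβ₂ into A → αA' and A' → β₁ | β₂
(α is the longest common prefix among the alternatives). Repeat until
no nonterminal has two alternatives with a common prefix.

Round 1: S has alternatives sharing prefix 'd A'. Introduce S': S → d A S'
  Add: S' → d
  Add: S' → D d
  Add: S' → S

Round 2: D has alternatives sharing prefix 'd'. Introduce D': D → d D'
  Add: D' → e
  Add: D' → A

No remaining common prefixes — done.

Resulting grammar:
S → d A S'
S' → d
S' → D d
S' → S
D → d D'
D' → e
D' → A
A → D d
A → d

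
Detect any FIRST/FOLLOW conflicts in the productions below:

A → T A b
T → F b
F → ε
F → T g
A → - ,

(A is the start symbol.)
A FIRST/FOLLOW conflict occurs when a non-terminal N has a nullable alternative N → β (β ⇒* ε) and another alternative N → α with FIRST(α) ∩ FOLLOW(N) ≠ ∅: on such a lookahead the parser cannot decide between expanding α and letting N vanish via β.

Nullable non-terminals: F.
FIRST sets used below: FIRST(T) = { 'b' }

F: nullable alternative(s) F → ε; FOLLOW(F) = { 'b' }
  F → ε: FIRST \ {ε} = { } — this is the only nullable alternative, skip
  F → T g: FIRST \ {ε} = { 'b' } — overlaps FOLLOW(F) on { 'b' }: CONFLICT

A, T have no nullable alternative, so no FIRST/FOLLOW check is needed there.

So the grammar has 1 FIRST/FOLLOW conflict (marked CONFLICT above).

Answer: Yes. F → T g with FOLLOW(F) on { 'b' }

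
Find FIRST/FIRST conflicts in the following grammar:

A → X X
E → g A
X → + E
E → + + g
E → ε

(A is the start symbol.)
A FIRST/FIRST conflict occurs when two productions N → α and N → β for the same non-terminal have FIRST(α) ∩ FIRST(β) ≠ ∅ (with ε ∈ FIRST of a nullable right-hand side, so two nullable alternatives also conflict).

Productions for E:
  E → g A: FIRST = { 'g' }
  E → + + g: FIRST = { '+' }
  E → ε: FIRST = { ε }
A, X have only one production, so no FIRST/FIRST conflict is possible there.

All alternatives of each non-terminal have pairwise disjoint FIRST sets.

Answer: No FIRST/FIRST conflicts.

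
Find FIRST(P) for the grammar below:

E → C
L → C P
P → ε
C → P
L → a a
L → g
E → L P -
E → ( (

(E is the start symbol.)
{ ε }

To compute FIRST(P), examine every production with P on the left-hand side, reading each right-hand side left to right until a non-nullable symbol is reached.

From P → ε:
  - ε-production, so ε ∈ FIRST(P)

Collecting: FIRST(P) = { ε }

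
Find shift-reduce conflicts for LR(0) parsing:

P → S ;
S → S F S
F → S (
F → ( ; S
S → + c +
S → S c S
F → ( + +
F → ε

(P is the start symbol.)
Yes — I3: [F → .] vs [F → . ( + +]; I7: [F → .] vs [F → . ( + +]; I9: [F → .] vs [F → . ( + +]; I10: [F → S ( .] vs [F → ( . + +]; I13: [F → .] vs [F → . ( + +]; I15: [F → .] vs [F → . ( + +]

A shift-reduce conflict occurs when an LR(0) state has both:
  - a complete (reduce) item [A → α .] (dot at the end), and
  - a shift item [B → β . c γ] (dot before a terminal).

Augment with P' → P and build the canonical LR(0) collection (I0 = CLOSURE({[P' → . P]}), then GOTO on every symbol after a dot until no new states appear). It has 18 states:
  I0: { [P → . S ;], [P' → . P], [S → . + c +], [S → . S F S], [S → . S c S] }  — shift
  I1: { [S → + . c +] }  — shift
  I2: { [P' → P .] }  — accept
  I3: { [F → . ( + +], [F → . ( ; S], [F → . S (], [F → .], [P → S . ;], [S → . + c +], [S → . S F S], [S → . S c S], [S → S . F S], [S → S . c S] }  — shift, reduce
  I4: { [F → ( . + +], [F → ( . ; S] }  — shift
  I5: { [P → S ; .] }  — reduce
  I6: { [S → . + c +], [S → . S F S], [S → . S c S], [S → S F . S] }  — shift
  I7: { [F → . ( + +], [F → . ( ; S], [F → . S (], [F → .], [F → S . (], [S → . + c +], [S → . S F S], [S → . S c S], [S → S . F S], [S → S . c S] }  — shift, reduce
  I8: { [S → . + c +], [S → . S F S], [S → . S c S], [S → S c . S] }  — shift
  I9: { [F → . ( + +], [F → . ( ; S], [F → . S (], [F → .], [S → . + c +], [S → . S F S], [S → . S c S], [S → S . F S], [S → S . c S], [S → S c S .] }  — shift, 2 reduces
  I10: { [F → ( . + +], [F → ( . ; S], [F → S ( .] }  — shift, reduce
  I11: { [F → ( + . +] }  — shift
  I12: { [F → ( ; . S], [S → . + c +], [S → . S F S], [S → . S c S] }  — shift
  I13: { [F → ( ; S .], [F → . ( + +], [F → . ( ; S], [F → . S (], [F → .], [S → . + c +], [S → . S F S], [S → . S c S], [S → S . F S], [S → S . c S] }  — shift, 2 reduces
  I14: { [F → ( + + .] }  — reduce
  I15: { [F → . ( + +], [F → . ( ; S], [F → . S (], [F → .], [S → . + c +], [S → . S F S], [S → . S c S], [S → S . F S], [S → S . c S], [S → S F S .] }  — shift, 2 reduces
  I16: { [S → + c . +] }  — shift
  I17: { [S → + c + .] }  — reduce

I3 contains reduce item [F → .] and shift items [F → . ( + +], [F → . ( ; S], [P → S . ;], [S → . + c +], [S → S . c S] — shift-reduce conflict.
I7 contains reduce item [F → .] and shift items [F → . ( + +], [F → . ( ; S], [F → S . (], [S → . + c +], [S → S . c S] — shift-reduce conflict.
I9 contains reduce items [F → .], [S → S c S .] and shift items [F → . ( + +], [F → . ( ; S], [S → . + c +], [S → S . c S] — shift-reduce conflict.
I10 contains reduce item [F → S ( .] and shift items [F → ( . + +], [F → ( . ; S] — shift-reduce conflict.
I13 contains reduce items [F → .], [F → ( ; S .] and shift items [F → . ( + +], [F → . ( ; S], [S → . + c +], [S → S . c S] — shift-reduce conflict.
I15 contains reduce items [F → .], [S → S F S .] and shift items [F → . ( + +], [F → . ( ; S], [S → . + c +], [S → S . c S] — shift-reduce conflict.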